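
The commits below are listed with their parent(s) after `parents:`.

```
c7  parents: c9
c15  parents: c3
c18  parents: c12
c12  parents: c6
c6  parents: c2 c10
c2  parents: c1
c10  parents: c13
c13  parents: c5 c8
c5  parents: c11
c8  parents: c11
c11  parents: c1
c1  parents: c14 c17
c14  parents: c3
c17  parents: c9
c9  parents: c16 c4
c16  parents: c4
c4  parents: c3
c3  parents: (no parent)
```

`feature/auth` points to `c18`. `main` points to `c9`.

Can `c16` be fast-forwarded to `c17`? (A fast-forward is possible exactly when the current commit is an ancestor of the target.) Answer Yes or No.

A fast-forward from c16 to c17 is possible iff c16 is an ancestor of c17.
Ancestors of c17: {c16, c17, c3, c4, c9}.
c16 is among them, so fast-forward is possible.

Yes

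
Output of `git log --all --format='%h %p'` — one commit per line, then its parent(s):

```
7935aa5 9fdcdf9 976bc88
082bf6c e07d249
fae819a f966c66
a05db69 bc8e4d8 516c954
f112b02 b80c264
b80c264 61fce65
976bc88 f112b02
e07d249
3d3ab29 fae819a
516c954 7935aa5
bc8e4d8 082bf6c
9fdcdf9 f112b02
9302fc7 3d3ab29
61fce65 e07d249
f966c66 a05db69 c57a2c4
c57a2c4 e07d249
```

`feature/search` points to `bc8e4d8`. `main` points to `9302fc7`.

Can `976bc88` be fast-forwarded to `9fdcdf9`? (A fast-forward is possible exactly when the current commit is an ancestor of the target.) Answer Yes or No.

A fast-forward from 976bc88 to 9fdcdf9 is possible iff 976bc88 is an ancestor of 9fdcdf9.
Ancestors of 9fdcdf9: {61fce65, 9fdcdf9, b80c264, e07d249, f112b02}.
976bc88 is not among them, so fast-forward is not possible.

No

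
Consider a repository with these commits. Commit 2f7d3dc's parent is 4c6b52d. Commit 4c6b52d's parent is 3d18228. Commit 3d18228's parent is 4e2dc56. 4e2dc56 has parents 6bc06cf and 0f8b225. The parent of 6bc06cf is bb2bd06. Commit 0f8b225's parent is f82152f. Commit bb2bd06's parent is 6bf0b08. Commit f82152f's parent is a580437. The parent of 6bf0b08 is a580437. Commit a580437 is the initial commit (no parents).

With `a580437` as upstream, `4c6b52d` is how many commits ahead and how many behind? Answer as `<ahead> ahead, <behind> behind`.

Reachable from 4c6b52d: {0f8b225, 3d18228, 4c6b52d, 4e2dc56, 6bc06cf, 6bf0b08, a580437, bb2bd06, f82152f}.
Reachable from a580437: {a580437}.
Only in 4c6b52d's history (ahead): {0f8b225, 3d18228, 4c6b52d, 4e2dc56, 6bc06cf, 6bf0b08, bb2bd06, f82152f} — 8.
Only in a580437's history (behind): {} — 0.

8 ahead, 0 behind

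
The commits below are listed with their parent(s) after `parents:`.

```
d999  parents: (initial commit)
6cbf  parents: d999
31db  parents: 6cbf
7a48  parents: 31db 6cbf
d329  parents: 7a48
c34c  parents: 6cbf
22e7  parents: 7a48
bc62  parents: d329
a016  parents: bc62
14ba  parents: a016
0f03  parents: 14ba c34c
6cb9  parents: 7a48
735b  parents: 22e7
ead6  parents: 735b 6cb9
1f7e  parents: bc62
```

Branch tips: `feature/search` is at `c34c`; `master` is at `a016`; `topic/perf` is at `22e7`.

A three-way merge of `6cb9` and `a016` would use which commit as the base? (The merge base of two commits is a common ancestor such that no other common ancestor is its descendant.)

Ancestors of 6cb9: {31db, 6cb9, 6cbf, 7a48, d999}.
Ancestors of a016: {31db, 6cbf, 7a48, a016, bc62, d329, d999}.
Common ancestors: {31db, 6cbf, 7a48, d999}.
Among these, 7a48 is not an ancestor of any other common ancestor — it is the merge base.

7a48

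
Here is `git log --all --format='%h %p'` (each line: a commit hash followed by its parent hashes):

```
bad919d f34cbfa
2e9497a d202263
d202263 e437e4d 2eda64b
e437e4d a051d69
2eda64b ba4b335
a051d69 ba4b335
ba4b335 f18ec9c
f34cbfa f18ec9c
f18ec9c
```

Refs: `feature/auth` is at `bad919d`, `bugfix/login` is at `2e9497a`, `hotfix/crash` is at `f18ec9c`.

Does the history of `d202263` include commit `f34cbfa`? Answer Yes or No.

No

Ancestors of d202263: {2eda64b, a051d69, ba4b335, d202263, e437e4d, f18ec9c}.
f34cbfa is not in that set, so it is not an ancestor of d202263.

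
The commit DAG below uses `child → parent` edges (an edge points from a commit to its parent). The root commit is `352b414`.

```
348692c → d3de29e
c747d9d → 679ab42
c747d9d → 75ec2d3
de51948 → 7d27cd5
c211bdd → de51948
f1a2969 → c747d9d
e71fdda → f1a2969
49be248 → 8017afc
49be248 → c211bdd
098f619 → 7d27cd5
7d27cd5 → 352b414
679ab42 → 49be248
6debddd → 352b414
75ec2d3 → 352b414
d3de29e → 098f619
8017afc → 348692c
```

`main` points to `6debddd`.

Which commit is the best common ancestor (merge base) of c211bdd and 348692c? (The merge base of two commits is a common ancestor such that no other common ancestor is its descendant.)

7d27cd5

Ancestors of c211bdd: {352b414, 7d27cd5, c211bdd, de51948}.
Ancestors of 348692c: {098f619, 348692c, 352b414, 7d27cd5, d3de29e}.
Common ancestors: {352b414, 7d27cd5}.
Among these, 7d27cd5 is not an ancestor of any other common ancestor — it is the merge base.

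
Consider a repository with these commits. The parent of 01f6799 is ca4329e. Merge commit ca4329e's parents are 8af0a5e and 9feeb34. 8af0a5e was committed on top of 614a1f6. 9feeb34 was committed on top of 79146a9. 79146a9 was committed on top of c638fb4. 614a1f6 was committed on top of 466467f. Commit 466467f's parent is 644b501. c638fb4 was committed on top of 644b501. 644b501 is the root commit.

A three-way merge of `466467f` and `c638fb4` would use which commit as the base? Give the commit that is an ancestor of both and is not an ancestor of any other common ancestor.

644b501

Ancestors of 466467f: {466467f, 644b501}.
Ancestors of c638fb4: {644b501, c638fb4}.
Common ancestors: {644b501}.
The only common ancestor is 644b501, so it is the merge base.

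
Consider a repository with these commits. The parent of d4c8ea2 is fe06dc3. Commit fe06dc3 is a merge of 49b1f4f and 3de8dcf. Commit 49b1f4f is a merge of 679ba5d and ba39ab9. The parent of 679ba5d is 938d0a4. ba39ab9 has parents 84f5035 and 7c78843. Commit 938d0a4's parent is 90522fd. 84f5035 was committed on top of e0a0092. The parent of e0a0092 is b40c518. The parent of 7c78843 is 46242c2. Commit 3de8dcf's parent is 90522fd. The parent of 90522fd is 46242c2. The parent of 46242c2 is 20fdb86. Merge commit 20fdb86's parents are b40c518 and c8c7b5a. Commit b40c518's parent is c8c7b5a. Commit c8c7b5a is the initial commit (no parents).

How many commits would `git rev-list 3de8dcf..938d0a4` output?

Reachable from 938d0a4: {20fdb86, 46242c2, 90522fd, 938d0a4, b40c518, c8c7b5a}.
Reachable from 3de8dcf: {20fdb86, 3de8dcf, 46242c2, 90522fd, b40c518, c8c7b5a}.
In 938d0a4's history but not 3de8dcf's: {938d0a4} — 1 commit.

1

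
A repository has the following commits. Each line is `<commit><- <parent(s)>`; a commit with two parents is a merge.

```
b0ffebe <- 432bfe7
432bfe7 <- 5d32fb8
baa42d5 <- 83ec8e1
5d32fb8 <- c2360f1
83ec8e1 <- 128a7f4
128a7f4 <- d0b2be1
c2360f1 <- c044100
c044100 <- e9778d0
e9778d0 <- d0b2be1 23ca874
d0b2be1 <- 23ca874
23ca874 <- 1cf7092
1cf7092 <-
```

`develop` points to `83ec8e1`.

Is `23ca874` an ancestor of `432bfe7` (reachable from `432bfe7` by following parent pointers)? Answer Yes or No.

Ancestors of 432bfe7 (commits reachable by following parents): {1cf7092, 23ca874, 432bfe7, 5d32fb8, c044100, c2360f1, d0b2be1, e9778d0}.
23ca874 is in that set, so it is an ancestor of 432bfe7.

Yes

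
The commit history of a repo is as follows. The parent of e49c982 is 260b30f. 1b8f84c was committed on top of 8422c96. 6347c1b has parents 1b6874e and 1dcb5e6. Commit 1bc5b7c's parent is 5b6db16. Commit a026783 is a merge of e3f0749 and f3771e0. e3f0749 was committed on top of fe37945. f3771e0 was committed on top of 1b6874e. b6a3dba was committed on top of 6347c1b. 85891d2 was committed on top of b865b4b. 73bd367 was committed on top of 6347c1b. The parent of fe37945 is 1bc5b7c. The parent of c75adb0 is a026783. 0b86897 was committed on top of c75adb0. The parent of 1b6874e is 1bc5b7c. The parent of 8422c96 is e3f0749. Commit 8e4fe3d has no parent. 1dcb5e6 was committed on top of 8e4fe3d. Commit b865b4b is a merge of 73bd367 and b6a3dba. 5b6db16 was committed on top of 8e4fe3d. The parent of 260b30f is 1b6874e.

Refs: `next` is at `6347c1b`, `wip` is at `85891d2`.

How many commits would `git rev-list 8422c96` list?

6

Walking parent pointers from 8422c96: reachable set = {1bc5b7c, 5b6db16, 8422c96, 8e4fe3d, e3f0749, fe37945}.
That is 6 commits.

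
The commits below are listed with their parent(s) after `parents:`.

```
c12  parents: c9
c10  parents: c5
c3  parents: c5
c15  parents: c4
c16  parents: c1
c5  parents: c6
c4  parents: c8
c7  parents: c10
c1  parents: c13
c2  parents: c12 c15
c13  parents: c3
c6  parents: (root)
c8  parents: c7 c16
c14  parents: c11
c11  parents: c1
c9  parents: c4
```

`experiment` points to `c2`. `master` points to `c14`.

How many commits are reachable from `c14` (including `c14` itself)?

Walking parent pointers from c14: reachable set = {c1, c11, c13, c14, c3, c5, c6}.
That is 7 commits.

7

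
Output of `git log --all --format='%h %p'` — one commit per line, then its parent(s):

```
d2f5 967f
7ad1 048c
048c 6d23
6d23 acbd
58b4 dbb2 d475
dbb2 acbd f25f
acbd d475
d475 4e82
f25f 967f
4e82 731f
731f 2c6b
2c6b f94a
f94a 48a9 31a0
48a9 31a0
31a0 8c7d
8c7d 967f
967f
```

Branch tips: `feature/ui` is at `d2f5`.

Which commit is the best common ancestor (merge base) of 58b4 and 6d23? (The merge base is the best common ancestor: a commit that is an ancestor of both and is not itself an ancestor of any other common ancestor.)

acbd

Ancestors of 58b4: {2c6b, 31a0, 48a9, 4e82, 58b4, 731f, 8c7d, 967f, acbd, d475, dbb2, f25f, f94a}.
Ancestors of 6d23: {2c6b, 31a0, 48a9, 4e82, 6d23, 731f, 8c7d, 967f, acbd, d475, f94a}.
Common ancestors: {2c6b, 31a0, 48a9, 4e82, 731f, 8c7d, 967f, acbd, d475, f94a}.
Among these, acbd is not an ancestor of any other common ancestor — it is the merge base.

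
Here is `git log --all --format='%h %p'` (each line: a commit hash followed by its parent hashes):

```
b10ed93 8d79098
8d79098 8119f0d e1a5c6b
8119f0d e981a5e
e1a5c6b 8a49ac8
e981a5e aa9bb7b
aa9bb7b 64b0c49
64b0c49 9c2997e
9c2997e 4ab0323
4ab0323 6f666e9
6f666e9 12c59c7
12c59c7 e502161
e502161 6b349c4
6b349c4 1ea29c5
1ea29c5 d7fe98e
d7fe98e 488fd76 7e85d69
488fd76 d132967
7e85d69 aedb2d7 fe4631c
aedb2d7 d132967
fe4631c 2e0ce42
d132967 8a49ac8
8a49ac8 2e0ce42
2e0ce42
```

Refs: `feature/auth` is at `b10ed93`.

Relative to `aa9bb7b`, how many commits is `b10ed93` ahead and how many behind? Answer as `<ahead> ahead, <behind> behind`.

Reachable from b10ed93: {12c59c7, 1ea29c5, 2e0ce42, 488fd76, 4ab0323, 64b0c49, 6b349c4, 6f666e9, 7e85d69, 8119f0d, 8a49ac8, 8d79098, 9c2997e, aa9bb7b, aedb2d7, b10ed93, d132967, d7fe98e, e1a5c6b, e502161, e981a5e, fe4631c}.
Reachable from aa9bb7b: {12c59c7, 1ea29c5, 2e0ce42, 488fd76, 4ab0323, 64b0c49, 6b349c4, 6f666e9, 7e85d69, 8a49ac8, 9c2997e, aa9bb7b, aedb2d7, d132967, d7fe98e, e502161, fe4631c}.
Only in b10ed93's history (ahead): {8119f0d, 8d79098, b10ed93, e1a5c6b, e981a5e} — 5.
Only in aa9bb7b's history (behind): {} — 0.

5 ahead, 0 behind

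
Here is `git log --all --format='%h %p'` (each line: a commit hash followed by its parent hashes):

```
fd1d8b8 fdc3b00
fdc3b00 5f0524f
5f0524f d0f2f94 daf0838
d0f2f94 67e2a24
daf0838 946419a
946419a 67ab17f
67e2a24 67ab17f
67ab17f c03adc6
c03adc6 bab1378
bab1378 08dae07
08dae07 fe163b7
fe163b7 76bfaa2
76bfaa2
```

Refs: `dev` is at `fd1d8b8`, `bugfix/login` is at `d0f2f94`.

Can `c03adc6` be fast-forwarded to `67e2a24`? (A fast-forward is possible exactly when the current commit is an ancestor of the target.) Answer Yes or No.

Yes

A fast-forward from c03adc6 to 67e2a24 is possible iff c03adc6 is an ancestor of 67e2a24.
Ancestors of 67e2a24: {08dae07, 67ab17f, 67e2a24, 76bfaa2, bab1378, c03adc6, fe163b7}.
c03adc6 is among them, so fast-forward is possible.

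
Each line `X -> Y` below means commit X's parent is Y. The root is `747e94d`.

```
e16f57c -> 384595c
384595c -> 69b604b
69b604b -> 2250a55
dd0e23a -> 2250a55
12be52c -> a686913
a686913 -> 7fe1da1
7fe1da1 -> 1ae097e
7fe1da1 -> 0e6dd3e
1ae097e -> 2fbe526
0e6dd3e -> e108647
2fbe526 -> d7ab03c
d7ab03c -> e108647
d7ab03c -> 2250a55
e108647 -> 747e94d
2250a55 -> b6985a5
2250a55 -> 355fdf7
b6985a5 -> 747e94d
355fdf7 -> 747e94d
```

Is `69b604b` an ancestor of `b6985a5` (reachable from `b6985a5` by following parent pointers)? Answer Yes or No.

Ancestors of b6985a5: {747e94d, b6985a5}.
69b604b is not in that set, so it is not an ancestor of b6985a5.

No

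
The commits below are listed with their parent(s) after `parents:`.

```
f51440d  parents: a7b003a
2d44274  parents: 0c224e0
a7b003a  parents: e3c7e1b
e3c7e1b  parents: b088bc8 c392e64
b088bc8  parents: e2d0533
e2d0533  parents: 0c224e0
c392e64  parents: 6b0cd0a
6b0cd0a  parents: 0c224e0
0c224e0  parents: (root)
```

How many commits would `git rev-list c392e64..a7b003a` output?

Reachable from a7b003a: {0c224e0, 6b0cd0a, a7b003a, b088bc8, c392e64, e2d0533, e3c7e1b}.
Reachable from c392e64: {0c224e0, 6b0cd0a, c392e64}.
In a7b003a's history but not c392e64's: {a7b003a, b088bc8, e2d0533, e3c7e1b} — 4 commits.

4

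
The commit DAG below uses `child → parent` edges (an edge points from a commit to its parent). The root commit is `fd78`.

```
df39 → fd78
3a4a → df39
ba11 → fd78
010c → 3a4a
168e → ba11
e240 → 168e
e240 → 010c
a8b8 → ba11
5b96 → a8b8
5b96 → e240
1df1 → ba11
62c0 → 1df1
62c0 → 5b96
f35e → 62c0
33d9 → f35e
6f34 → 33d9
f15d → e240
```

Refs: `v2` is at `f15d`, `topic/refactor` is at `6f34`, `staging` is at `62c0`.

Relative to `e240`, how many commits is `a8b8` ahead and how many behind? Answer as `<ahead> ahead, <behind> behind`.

Reachable from a8b8: {a8b8, ba11, fd78}.
Reachable from e240: {010c, 168e, 3a4a, ba11, df39, e240, fd78}.
Only in a8b8's history (ahead): {a8b8} — 1.
Only in e240's history (behind): {010c, 168e, 3a4a, df39, e240} — 5.

1 ahead, 5 behind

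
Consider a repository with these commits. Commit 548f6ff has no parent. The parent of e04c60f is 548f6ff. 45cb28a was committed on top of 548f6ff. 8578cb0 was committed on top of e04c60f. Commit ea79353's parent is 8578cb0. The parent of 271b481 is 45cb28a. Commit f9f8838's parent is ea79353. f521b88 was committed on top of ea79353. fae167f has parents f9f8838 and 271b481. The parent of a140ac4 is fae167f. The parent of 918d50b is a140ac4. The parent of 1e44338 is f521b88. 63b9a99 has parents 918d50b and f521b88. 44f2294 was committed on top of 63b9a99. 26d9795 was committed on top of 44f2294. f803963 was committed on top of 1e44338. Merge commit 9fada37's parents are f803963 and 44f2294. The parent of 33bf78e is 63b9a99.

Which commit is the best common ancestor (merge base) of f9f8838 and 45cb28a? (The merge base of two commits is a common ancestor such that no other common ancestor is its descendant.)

Ancestors of f9f8838: {548f6ff, 8578cb0, e04c60f, ea79353, f9f8838}.
Ancestors of 45cb28a: {45cb28a, 548f6ff}.
Common ancestors: {548f6ff}.
The only common ancestor is 548f6ff, so it is the merge base.

548f6ff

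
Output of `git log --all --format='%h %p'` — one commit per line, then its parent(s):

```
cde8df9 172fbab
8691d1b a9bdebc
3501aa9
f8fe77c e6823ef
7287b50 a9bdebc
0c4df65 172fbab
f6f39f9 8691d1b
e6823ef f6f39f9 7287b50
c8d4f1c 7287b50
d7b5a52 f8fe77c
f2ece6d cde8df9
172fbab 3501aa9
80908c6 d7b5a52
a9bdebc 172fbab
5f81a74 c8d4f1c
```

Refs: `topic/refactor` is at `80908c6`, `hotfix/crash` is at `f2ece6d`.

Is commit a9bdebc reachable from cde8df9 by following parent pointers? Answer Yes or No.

No

Ancestors of cde8df9: {172fbab, 3501aa9, cde8df9}.
a9bdebc is not in that set, so it is not an ancestor of cde8df9.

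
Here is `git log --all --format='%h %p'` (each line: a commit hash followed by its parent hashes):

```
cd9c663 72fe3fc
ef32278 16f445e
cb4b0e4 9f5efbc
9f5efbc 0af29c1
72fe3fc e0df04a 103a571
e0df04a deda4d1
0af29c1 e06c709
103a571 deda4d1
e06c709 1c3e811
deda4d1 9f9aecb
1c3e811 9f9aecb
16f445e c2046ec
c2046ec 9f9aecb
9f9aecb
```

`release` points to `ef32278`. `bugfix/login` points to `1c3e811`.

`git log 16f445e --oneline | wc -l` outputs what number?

3

Walking parent pointers from 16f445e: reachable set = {16f445e, 9f9aecb, c2046ec}.
That is 3 commits.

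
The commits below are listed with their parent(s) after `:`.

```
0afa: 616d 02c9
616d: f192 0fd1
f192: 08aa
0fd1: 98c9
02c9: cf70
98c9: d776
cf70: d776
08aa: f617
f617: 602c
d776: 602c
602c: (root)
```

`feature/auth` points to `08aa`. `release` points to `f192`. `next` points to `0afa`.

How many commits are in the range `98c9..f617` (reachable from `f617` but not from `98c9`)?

1

Reachable from f617: {602c, f617}.
Reachable from 98c9: {602c, 98c9, d776}.
In f617's history but not 98c9's: {f617} — 1 commit.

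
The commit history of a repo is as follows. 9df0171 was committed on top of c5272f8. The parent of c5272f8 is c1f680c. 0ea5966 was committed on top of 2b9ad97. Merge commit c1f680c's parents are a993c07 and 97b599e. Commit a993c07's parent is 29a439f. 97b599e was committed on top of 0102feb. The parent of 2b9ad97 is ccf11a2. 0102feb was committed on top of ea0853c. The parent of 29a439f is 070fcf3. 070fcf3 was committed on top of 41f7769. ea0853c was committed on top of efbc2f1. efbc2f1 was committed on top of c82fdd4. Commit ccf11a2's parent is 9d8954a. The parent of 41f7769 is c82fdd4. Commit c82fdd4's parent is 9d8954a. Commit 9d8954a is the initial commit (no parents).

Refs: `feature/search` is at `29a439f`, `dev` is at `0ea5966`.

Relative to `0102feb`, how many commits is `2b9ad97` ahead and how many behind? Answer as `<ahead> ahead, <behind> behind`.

2 ahead, 4 behind

Reachable from 2b9ad97: {2b9ad97, 9d8954a, ccf11a2}.
Reachable from 0102feb: {0102feb, 9d8954a, c82fdd4, ea0853c, efbc2f1}.
Only in 2b9ad97's history (ahead): {2b9ad97, ccf11a2} — 2.
Only in 0102feb's history (behind): {0102feb, c82fdd4, ea0853c, efbc2f1} — 4.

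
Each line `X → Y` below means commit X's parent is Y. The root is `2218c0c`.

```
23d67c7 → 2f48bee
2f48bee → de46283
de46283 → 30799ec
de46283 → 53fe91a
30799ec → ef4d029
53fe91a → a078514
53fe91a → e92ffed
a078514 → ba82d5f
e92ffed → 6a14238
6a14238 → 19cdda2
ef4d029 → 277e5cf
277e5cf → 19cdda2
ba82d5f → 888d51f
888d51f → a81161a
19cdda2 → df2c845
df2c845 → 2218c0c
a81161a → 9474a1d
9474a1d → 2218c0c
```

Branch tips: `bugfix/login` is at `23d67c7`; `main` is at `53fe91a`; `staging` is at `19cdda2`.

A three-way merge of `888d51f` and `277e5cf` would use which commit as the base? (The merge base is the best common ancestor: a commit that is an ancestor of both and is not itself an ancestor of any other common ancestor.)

Ancestors of 888d51f: {2218c0c, 888d51f, 9474a1d, a81161a}.
Ancestors of 277e5cf: {19cdda2, 2218c0c, 277e5cf, df2c845}.
Common ancestors: {2218c0c}.
The only common ancestor is 2218c0c, so it is the merge base.

2218c0c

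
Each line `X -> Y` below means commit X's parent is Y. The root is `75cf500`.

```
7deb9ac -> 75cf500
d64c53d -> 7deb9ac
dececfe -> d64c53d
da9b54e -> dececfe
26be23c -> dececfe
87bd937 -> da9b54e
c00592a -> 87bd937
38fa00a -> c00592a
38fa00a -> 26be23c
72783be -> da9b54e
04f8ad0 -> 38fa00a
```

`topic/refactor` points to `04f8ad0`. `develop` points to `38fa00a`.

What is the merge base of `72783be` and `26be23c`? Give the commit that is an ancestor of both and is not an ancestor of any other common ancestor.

Ancestors of 72783be: {72783be, 75cf500, 7deb9ac, d64c53d, da9b54e, dececfe}.
Ancestors of 26be23c: {26be23c, 75cf500, 7deb9ac, d64c53d, dececfe}.
Common ancestors: {75cf500, 7deb9ac, d64c53d, dececfe}.
Among these, dececfe is not an ancestor of any other common ancestor — it is the merge base.

dececfe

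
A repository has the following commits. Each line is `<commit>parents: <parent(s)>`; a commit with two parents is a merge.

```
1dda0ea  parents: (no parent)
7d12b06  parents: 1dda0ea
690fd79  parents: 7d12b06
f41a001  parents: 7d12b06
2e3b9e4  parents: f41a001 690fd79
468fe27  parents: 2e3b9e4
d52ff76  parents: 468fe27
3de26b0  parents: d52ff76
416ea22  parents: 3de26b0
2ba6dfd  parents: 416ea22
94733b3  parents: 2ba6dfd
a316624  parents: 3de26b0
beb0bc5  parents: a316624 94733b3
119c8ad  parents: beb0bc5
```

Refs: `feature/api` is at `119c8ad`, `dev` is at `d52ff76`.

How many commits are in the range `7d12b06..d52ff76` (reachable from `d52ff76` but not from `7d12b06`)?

5

Reachable from d52ff76: {1dda0ea, 2e3b9e4, 468fe27, 690fd79, 7d12b06, d52ff76, f41a001}.
Reachable from 7d12b06: {1dda0ea, 7d12b06}.
In d52ff76's history but not 7d12b06's: {2e3b9e4, 468fe27, 690fd79, d52ff76, f41a001} — 5 commits.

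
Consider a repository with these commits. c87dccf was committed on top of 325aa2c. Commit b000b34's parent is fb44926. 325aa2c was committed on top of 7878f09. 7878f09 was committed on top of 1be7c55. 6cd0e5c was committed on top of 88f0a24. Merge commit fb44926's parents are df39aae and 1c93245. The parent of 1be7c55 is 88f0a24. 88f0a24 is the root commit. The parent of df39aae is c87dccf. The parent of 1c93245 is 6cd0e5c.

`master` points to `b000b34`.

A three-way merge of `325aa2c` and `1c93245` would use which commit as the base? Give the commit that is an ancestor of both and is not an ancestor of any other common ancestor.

88f0a24

Ancestors of 325aa2c: {1be7c55, 325aa2c, 7878f09, 88f0a24}.
Ancestors of 1c93245: {1c93245, 6cd0e5c, 88f0a24}.
Common ancestors: {88f0a24}.
The only common ancestor is 88f0a24, so it is the merge base.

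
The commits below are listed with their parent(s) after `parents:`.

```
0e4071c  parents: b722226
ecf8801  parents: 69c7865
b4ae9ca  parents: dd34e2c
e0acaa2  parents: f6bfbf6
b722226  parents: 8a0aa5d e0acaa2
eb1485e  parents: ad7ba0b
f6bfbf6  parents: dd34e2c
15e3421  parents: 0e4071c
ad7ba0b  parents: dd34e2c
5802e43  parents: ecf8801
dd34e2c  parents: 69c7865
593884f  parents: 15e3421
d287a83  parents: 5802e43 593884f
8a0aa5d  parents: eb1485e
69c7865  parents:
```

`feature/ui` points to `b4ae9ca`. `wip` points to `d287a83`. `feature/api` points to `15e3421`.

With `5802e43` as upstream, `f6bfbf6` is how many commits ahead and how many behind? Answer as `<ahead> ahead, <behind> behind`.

Reachable from f6bfbf6: {69c7865, dd34e2c, f6bfbf6}.
Reachable from 5802e43: {5802e43, 69c7865, ecf8801}.
Only in f6bfbf6's history (ahead): {dd34e2c, f6bfbf6} — 2.
Only in 5802e43's history (behind): {5802e43, ecf8801} — 2.

2 ahead, 2 behind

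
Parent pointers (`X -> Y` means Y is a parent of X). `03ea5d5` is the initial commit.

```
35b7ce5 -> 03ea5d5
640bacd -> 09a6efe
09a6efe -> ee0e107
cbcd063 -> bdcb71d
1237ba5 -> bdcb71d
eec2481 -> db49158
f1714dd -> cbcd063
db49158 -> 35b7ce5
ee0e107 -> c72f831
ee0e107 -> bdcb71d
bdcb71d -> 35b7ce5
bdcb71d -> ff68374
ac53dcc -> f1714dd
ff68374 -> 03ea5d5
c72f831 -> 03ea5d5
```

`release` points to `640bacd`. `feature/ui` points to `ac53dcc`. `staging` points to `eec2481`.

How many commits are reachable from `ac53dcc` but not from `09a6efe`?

Reachable from ac53dcc: {03ea5d5, 35b7ce5, ac53dcc, bdcb71d, cbcd063, f1714dd, ff68374}.
Reachable from 09a6efe: {03ea5d5, 09a6efe, 35b7ce5, bdcb71d, c72f831, ee0e107, ff68374}.
In ac53dcc's history but not 09a6efe's: {ac53dcc, cbcd063, f1714dd} — 3 commits.

3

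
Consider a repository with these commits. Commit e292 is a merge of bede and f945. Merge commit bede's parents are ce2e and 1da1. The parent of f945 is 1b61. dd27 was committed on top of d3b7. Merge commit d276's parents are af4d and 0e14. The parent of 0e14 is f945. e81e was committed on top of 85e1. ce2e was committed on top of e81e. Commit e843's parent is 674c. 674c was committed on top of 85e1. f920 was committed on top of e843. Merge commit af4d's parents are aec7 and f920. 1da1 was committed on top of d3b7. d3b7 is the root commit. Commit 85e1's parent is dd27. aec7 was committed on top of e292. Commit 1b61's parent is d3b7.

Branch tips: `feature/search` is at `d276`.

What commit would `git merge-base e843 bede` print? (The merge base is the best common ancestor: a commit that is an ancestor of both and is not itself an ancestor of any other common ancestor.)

Ancestors of e843: {674c, 85e1, d3b7, dd27, e843}.
Ancestors of bede: {1da1, 85e1, bede, ce2e, d3b7, dd27, e81e}.
Common ancestors: {85e1, d3b7, dd27}.
Among these, 85e1 is not an ancestor of any other common ancestor — it is the merge base.

85e1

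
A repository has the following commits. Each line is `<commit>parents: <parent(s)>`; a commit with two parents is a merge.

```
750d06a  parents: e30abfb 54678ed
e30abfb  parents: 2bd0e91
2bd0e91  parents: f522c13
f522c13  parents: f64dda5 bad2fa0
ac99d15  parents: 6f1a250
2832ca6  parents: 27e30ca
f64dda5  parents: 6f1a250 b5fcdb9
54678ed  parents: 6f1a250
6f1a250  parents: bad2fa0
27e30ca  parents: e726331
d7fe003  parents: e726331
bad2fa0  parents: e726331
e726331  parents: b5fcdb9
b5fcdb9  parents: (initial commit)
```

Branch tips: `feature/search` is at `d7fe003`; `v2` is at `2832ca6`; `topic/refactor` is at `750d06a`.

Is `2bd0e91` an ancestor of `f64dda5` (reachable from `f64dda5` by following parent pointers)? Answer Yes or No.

Ancestors of f64dda5: {6f1a250, b5fcdb9, bad2fa0, e726331, f64dda5}.
2bd0e91 is not in that set, so it is not an ancestor of f64dda5.

No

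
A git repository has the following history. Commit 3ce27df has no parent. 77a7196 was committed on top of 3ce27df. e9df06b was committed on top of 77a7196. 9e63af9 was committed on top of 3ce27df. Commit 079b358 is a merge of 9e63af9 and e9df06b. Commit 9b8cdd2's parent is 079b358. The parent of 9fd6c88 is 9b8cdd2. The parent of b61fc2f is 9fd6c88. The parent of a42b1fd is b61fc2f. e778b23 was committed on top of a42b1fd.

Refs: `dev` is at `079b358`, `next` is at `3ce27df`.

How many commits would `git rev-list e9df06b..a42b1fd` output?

6

Reachable from a42b1fd: {079b358, 3ce27df, 77a7196, 9b8cdd2, 9e63af9, 9fd6c88, a42b1fd, b61fc2f, e9df06b}.
Reachable from e9df06b: {3ce27df, 77a7196, e9df06b}.
In a42b1fd's history but not e9df06b's: {079b358, 9b8cdd2, 9e63af9, 9fd6c88, a42b1fd, b61fc2f} — 6 commits.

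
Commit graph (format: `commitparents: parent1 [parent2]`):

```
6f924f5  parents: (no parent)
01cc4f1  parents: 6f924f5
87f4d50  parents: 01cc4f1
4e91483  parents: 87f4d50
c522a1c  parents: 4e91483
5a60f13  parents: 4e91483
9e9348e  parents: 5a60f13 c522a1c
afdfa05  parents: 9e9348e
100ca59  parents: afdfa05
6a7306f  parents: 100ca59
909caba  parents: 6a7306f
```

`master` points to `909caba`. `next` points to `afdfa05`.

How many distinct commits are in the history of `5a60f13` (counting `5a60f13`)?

5

Walking parent pointers from 5a60f13: reachable set = {01cc4f1, 4e91483, 5a60f13, 6f924f5, 87f4d50}.
That is 5 commits.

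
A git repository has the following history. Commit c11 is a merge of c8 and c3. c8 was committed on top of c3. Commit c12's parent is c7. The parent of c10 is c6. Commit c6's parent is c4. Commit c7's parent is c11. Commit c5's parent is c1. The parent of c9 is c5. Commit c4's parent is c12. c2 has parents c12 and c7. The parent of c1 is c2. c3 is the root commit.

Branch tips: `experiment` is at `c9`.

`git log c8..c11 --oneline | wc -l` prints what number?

Reachable from c11: {c11, c3, c8}.
Reachable from c8: {c3, c8}.
In c11's history but not c8's: {c11} — 1 commit.

1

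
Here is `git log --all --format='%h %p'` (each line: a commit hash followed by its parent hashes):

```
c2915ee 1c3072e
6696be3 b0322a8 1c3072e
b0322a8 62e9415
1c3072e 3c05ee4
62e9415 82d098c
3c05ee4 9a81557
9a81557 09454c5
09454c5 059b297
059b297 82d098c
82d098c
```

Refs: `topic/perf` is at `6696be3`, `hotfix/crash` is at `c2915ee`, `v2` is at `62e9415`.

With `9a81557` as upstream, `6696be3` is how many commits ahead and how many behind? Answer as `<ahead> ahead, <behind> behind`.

Reachable from 6696be3: {059b297, 09454c5, 1c3072e, 3c05ee4, 62e9415, 6696be3, 82d098c, 9a81557, b0322a8}.
Reachable from 9a81557: {059b297, 09454c5, 82d098c, 9a81557}.
Only in 6696be3's history (ahead): {1c3072e, 3c05ee4, 62e9415, 6696be3, b0322a8} — 5.
Only in 9a81557's history (behind): {} — 0.

5 ahead, 0 behind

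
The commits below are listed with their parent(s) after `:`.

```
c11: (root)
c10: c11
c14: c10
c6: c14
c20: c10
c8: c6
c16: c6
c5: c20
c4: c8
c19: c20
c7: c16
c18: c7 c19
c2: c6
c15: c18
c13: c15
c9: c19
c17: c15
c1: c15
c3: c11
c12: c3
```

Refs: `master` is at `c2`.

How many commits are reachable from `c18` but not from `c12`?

Reachable from c18: {c10, c11, c14, c16, c18, c19, c20, c6, c7}.
Reachable from c12: {c11, c12, c3}.
In c18's history but not c12's: {c10, c14, c16, c18, c19, c20, c6, c7} — 8 commits.

8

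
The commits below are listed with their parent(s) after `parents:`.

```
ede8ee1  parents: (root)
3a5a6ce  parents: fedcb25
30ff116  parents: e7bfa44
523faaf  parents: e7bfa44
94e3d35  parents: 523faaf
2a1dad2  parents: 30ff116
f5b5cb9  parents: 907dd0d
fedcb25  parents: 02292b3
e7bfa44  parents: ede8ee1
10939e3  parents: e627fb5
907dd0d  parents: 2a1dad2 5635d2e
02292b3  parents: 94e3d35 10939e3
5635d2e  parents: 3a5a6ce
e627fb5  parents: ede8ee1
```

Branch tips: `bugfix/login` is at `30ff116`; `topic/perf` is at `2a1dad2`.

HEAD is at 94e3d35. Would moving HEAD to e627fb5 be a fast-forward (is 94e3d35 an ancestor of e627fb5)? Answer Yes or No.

A fast-forward from 94e3d35 to e627fb5 is possible iff 94e3d35 is an ancestor of e627fb5.
Ancestors of e627fb5: {e627fb5, ede8ee1}.
94e3d35 is not among them, so fast-forward is not possible.

No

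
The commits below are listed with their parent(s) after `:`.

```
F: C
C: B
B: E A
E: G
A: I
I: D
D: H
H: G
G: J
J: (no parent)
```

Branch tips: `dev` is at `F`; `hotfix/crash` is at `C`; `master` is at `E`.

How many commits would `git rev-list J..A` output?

Reachable from A: {A, D, G, H, I, J}.
Reachable from J: {J}.
In A's history but not J's: {A, D, G, H, I} — 5 commits.

5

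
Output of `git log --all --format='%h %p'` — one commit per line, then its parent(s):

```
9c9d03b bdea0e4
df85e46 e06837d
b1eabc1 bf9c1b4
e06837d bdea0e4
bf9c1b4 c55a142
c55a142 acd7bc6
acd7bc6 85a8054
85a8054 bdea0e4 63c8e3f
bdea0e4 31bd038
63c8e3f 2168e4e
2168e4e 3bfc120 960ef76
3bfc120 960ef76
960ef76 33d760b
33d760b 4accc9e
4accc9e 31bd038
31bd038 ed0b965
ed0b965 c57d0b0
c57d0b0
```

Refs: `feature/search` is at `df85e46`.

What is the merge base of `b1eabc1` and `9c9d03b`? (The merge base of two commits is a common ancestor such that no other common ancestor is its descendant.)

bdea0e4

Ancestors of b1eabc1: {2168e4e, 31bd038, 33d760b, 3bfc120, 4accc9e, 63c8e3f, 85a8054, 960ef76, acd7bc6, b1eabc1, bdea0e4, bf9c1b4, c55a142, c57d0b0, ed0b965}.
Ancestors of 9c9d03b: {31bd038, 9c9d03b, bdea0e4, c57d0b0, ed0b965}.
Common ancestors: {31bd038, bdea0e4, c57d0b0, ed0b965}.
Among these, bdea0e4 is not an ancestor of any other common ancestor — it is the merge base.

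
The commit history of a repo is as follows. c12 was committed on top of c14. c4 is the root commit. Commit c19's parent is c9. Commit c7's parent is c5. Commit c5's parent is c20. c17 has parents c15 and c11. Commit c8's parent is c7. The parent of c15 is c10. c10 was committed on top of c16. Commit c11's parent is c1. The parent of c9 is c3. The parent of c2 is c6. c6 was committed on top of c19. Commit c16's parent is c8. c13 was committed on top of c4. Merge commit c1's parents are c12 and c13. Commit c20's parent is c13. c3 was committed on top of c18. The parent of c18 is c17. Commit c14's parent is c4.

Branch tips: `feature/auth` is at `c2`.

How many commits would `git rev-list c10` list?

8

Walking parent pointers from c10: reachable set = {c10, c13, c16, c20, c4, c5, c7, c8}.
That is 8 commits.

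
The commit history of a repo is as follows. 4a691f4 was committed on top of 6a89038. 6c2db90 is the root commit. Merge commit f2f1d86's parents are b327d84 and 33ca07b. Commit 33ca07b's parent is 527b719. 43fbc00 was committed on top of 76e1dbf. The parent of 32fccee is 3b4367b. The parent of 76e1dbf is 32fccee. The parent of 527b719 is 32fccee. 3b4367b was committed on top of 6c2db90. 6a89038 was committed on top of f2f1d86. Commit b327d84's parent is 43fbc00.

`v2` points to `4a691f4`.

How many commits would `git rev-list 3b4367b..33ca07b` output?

Reachable from 33ca07b: {32fccee, 33ca07b, 3b4367b, 527b719, 6c2db90}.
Reachable from 3b4367b: {3b4367b, 6c2db90}.
In 33ca07b's history but not 3b4367b's: {32fccee, 33ca07b, 527b719} — 3 commits.

3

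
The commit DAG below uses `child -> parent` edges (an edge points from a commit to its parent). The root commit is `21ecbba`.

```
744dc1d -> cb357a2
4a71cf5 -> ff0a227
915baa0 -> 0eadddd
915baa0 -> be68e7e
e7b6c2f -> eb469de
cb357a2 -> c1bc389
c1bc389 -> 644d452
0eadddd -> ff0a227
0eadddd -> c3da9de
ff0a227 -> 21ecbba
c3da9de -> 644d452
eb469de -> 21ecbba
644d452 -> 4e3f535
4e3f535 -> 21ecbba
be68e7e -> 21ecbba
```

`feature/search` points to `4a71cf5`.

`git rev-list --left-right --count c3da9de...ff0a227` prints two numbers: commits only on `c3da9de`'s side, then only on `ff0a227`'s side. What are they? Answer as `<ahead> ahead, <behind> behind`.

Reachable from c3da9de: {21ecbba, 4e3f535, 644d452, c3da9de}.
Reachable from ff0a227: {21ecbba, ff0a227}.
Only in c3da9de's history (ahead): {4e3f535, 644d452, c3da9de} — 3.
Only in ff0a227's history (behind): {ff0a227} — 1.

3 ahead, 1 behind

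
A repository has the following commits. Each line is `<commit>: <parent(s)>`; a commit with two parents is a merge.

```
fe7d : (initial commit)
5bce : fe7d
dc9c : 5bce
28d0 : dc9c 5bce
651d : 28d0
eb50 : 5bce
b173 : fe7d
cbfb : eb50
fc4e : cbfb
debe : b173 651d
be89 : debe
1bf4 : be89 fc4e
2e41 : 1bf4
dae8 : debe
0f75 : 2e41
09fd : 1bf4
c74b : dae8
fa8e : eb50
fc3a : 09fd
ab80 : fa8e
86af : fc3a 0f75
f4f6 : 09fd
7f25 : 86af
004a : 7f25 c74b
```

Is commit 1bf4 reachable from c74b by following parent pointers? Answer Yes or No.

No

Ancestors of c74b: {28d0, 5bce, 651d, b173, c74b, dae8, dc9c, debe, fe7d}.
1bf4 is not in that set, so it is not an ancestor of c74b.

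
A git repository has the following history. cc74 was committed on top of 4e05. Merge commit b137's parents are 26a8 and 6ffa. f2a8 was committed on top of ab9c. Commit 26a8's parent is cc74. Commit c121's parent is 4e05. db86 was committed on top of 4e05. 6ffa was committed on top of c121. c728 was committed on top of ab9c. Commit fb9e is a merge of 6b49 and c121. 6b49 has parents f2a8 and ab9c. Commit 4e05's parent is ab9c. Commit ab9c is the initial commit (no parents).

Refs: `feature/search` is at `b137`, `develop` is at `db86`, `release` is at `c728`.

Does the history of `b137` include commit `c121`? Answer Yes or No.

Yes

Ancestors of b137 (commits reachable by following parents): {26a8, 4e05, 6ffa, ab9c, b137, c121, cc74}.
c121 is in that set, so it is an ancestor of b137.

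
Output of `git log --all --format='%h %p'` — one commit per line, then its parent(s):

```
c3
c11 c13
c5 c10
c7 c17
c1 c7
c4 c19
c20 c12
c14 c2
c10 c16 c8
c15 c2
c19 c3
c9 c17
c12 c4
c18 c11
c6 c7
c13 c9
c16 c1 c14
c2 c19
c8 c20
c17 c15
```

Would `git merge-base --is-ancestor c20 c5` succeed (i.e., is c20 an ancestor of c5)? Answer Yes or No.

Ancestors of c5 (commits reachable by following parents): {c1, c10, c12, c14, c15, c16, c17, c19, c2, c20, c3, c4, c5, c7, c8}.
c20 is in that set, so it is an ancestor of c5.

Yes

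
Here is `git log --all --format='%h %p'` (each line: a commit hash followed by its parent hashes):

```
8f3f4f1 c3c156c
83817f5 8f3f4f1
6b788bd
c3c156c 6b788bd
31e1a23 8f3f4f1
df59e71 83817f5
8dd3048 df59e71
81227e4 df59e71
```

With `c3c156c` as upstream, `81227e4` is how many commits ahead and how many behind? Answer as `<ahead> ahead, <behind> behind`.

Reachable from 81227e4: {6b788bd, 81227e4, 83817f5, 8f3f4f1, c3c156c, df59e71}.
Reachable from c3c156c: {6b788bd, c3c156c}.
Only in 81227e4's history (ahead): {81227e4, 83817f5, 8f3f4f1, df59e71} — 4.
Only in c3c156c's history (behind): {} — 0.

4 ahead, 0 behind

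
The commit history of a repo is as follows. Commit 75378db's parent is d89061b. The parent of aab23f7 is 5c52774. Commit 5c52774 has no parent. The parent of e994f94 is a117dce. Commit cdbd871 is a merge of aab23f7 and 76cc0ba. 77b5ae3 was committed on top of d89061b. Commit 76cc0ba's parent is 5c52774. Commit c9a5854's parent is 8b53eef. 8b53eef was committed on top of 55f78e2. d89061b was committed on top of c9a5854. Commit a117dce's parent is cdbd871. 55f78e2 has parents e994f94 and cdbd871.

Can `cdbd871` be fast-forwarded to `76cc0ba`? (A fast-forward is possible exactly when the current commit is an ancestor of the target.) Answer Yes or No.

A fast-forward from cdbd871 to 76cc0ba is possible iff cdbd871 is an ancestor of 76cc0ba.
Ancestors of 76cc0ba: {5c52774, 76cc0ba}.
cdbd871 is not among them, so fast-forward is not possible.

No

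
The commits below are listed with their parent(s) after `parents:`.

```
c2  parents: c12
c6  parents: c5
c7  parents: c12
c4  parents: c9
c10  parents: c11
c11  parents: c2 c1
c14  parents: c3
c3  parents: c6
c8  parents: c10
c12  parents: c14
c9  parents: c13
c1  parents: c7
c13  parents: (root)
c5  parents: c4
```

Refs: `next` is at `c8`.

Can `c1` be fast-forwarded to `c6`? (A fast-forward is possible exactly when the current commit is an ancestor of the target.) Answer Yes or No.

No

A fast-forward from c1 to c6 is possible iff c1 is an ancestor of c6.
Ancestors of c6: {c13, c4, c5, c6, c9}.
c1 is not among them, so fast-forward is not possible.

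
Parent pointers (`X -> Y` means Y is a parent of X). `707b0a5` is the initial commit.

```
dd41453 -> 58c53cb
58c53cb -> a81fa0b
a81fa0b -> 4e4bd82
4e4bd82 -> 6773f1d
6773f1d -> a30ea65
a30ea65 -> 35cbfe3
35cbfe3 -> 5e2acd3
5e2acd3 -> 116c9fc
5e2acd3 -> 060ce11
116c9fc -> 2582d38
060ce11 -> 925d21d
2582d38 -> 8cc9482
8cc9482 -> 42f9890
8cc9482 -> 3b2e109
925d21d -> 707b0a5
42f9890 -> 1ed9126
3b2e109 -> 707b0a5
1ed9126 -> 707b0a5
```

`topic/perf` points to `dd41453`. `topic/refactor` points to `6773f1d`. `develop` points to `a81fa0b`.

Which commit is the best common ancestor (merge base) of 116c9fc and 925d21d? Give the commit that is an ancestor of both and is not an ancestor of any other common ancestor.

Ancestors of 116c9fc: {116c9fc, 1ed9126, 2582d38, 3b2e109, 42f9890, 707b0a5, 8cc9482}.
Ancestors of 925d21d: {707b0a5, 925d21d}.
Common ancestors: {707b0a5}.
The only common ancestor is 707b0a5, so it is the merge base.

707b0a5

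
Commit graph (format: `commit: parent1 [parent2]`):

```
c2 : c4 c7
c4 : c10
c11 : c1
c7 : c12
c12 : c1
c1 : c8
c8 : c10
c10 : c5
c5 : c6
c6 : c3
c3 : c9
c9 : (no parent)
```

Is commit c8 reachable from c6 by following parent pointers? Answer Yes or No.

Ancestors of c6: {c3, c6, c9}.
c8 is not in that set, so it is not an ancestor of c6.

No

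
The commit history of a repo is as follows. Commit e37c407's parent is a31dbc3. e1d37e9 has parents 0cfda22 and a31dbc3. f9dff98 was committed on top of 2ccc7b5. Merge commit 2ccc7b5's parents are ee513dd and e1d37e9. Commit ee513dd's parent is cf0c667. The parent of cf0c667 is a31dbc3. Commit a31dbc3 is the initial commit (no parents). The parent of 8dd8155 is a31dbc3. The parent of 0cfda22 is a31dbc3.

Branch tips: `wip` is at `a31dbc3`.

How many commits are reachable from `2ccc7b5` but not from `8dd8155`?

5

Reachable from 2ccc7b5: {0cfda22, 2ccc7b5, a31dbc3, cf0c667, e1d37e9, ee513dd}.
Reachable from 8dd8155: {8dd8155, a31dbc3}.
In 2ccc7b5's history but not 8dd8155's: {0cfda22, 2ccc7b5, cf0c667, e1d37e9, ee513dd} — 5 commits.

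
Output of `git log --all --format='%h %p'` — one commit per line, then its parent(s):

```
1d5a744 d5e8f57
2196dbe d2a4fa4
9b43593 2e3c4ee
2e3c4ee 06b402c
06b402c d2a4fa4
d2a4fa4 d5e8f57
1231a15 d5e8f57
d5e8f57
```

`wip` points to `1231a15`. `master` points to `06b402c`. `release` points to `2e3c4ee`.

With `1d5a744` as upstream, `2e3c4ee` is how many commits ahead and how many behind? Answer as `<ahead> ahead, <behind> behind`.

Reachable from 2e3c4ee: {06b402c, 2e3c4ee, d2a4fa4, d5e8f57}.
Reachable from 1d5a744: {1d5a744, d5e8f57}.
Only in 2e3c4ee's history (ahead): {06b402c, 2e3c4ee, d2a4fa4} — 3.
Only in 1d5a744's history (behind): {1d5a744} — 1.

3 ahead, 1 behind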